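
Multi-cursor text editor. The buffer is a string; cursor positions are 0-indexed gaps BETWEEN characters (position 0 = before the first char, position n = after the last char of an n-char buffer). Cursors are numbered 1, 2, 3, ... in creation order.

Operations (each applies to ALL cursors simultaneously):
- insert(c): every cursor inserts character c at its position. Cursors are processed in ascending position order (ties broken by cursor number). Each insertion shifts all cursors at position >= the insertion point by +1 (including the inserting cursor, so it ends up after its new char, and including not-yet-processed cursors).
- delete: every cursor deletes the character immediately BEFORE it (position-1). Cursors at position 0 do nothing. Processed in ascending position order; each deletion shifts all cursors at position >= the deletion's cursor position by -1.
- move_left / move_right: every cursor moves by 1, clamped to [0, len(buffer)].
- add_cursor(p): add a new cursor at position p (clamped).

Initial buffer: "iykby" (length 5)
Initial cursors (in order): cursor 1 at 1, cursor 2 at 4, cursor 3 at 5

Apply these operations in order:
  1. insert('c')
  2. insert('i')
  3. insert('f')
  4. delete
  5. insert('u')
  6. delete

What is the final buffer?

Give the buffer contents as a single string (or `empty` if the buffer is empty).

Answer: iciykbciyci

Derivation:
After op 1 (insert('c')): buffer="icykbcyc" (len 8), cursors c1@2 c2@6 c3@8, authorship .1...2.3
After op 2 (insert('i')): buffer="iciykbciyci" (len 11), cursors c1@3 c2@8 c3@11, authorship .11...22.33
After op 3 (insert('f')): buffer="icifykbcifycif" (len 14), cursors c1@4 c2@10 c3@14, authorship .111...222.333
After op 4 (delete): buffer="iciykbciyci" (len 11), cursors c1@3 c2@8 c3@11, authorship .11...22.33
After op 5 (insert('u')): buffer="iciuykbciuyciu" (len 14), cursors c1@4 c2@10 c3@14, authorship .111...222.333
After op 6 (delete): buffer="iciykbciyci" (len 11), cursors c1@3 c2@8 c3@11, authorship .11...22.33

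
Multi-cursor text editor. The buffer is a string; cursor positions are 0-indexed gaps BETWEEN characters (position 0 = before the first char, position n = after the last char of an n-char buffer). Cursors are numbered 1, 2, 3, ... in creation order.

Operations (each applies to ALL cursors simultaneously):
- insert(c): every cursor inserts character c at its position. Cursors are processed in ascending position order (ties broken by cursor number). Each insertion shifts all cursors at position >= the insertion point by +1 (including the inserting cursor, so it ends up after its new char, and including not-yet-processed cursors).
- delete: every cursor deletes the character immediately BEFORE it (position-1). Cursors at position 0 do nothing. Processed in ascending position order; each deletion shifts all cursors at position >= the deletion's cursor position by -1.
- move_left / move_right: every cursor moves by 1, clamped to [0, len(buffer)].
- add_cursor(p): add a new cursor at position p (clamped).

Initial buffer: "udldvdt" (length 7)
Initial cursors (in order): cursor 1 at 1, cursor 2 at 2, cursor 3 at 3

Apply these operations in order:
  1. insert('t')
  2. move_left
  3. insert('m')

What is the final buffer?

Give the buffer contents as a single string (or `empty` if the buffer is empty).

After op 1 (insert('t')): buffer="utdtltdvdt" (len 10), cursors c1@2 c2@4 c3@6, authorship .1.2.3....
After op 2 (move_left): buffer="utdtltdvdt" (len 10), cursors c1@1 c2@3 c3@5, authorship .1.2.3....
After op 3 (insert('m')): buffer="umtdmtlmtdvdt" (len 13), cursors c1@2 c2@5 c3@8, authorship .11.22.33....

Answer: umtdmtlmtdvdt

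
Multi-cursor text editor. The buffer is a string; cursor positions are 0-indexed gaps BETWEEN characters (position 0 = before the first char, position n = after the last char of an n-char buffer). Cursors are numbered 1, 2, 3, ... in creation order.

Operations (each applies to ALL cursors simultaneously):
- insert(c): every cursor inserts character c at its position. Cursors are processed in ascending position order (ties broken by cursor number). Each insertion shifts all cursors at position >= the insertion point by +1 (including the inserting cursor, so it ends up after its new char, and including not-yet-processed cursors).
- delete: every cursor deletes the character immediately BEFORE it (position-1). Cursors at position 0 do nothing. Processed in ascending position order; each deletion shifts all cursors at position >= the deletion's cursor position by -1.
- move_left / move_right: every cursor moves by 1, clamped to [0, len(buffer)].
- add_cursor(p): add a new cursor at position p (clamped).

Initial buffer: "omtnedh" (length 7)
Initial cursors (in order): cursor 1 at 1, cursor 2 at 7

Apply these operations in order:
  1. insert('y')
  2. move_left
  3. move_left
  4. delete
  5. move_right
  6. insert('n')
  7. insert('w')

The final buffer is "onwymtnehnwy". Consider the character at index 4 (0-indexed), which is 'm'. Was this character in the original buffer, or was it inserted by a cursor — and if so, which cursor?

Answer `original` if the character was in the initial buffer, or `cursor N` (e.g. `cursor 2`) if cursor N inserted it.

Answer: original

Derivation:
After op 1 (insert('y')): buffer="oymtnedhy" (len 9), cursors c1@2 c2@9, authorship .1......2
After op 2 (move_left): buffer="oymtnedhy" (len 9), cursors c1@1 c2@8, authorship .1......2
After op 3 (move_left): buffer="oymtnedhy" (len 9), cursors c1@0 c2@7, authorship .1......2
After op 4 (delete): buffer="oymtnehy" (len 8), cursors c1@0 c2@6, authorship .1.....2
After op 5 (move_right): buffer="oymtnehy" (len 8), cursors c1@1 c2@7, authorship .1.....2
After op 6 (insert('n')): buffer="onymtnehny" (len 10), cursors c1@2 c2@9, authorship .11.....22
After op 7 (insert('w')): buffer="onwymtnehnwy" (len 12), cursors c1@3 c2@11, authorship .111.....222
Authorship (.=original, N=cursor N): . 1 1 1 . . . . . 2 2 2
Index 4: author = original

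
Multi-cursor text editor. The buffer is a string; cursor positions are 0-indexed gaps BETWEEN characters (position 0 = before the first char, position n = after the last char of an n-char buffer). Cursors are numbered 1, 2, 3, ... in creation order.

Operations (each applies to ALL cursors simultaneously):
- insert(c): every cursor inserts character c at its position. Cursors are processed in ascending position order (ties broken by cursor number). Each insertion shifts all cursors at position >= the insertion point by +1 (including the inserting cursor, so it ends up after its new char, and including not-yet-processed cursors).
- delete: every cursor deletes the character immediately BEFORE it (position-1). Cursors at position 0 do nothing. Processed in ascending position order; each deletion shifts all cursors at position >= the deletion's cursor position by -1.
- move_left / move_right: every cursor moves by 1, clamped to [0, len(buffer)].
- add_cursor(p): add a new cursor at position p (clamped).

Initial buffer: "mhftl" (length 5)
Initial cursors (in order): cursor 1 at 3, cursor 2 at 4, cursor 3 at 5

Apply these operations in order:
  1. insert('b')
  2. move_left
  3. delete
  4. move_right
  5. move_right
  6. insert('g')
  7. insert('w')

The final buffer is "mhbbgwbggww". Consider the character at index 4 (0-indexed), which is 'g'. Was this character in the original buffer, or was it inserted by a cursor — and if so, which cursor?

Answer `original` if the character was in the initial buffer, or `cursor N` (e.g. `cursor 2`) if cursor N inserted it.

Answer: cursor 1

Derivation:
After op 1 (insert('b')): buffer="mhfbtblb" (len 8), cursors c1@4 c2@6 c3@8, authorship ...1.2.3
After op 2 (move_left): buffer="mhfbtblb" (len 8), cursors c1@3 c2@5 c3@7, authorship ...1.2.3
After op 3 (delete): buffer="mhbbb" (len 5), cursors c1@2 c2@3 c3@4, authorship ..123
After op 4 (move_right): buffer="mhbbb" (len 5), cursors c1@3 c2@4 c3@5, authorship ..123
After op 5 (move_right): buffer="mhbbb" (len 5), cursors c1@4 c2@5 c3@5, authorship ..123
After op 6 (insert('g')): buffer="mhbbgbgg" (len 8), cursors c1@5 c2@8 c3@8, authorship ..121323
After op 7 (insert('w')): buffer="mhbbgwbggww" (len 11), cursors c1@6 c2@11 c3@11, authorship ..121132323
Authorship (.=original, N=cursor N): . . 1 2 1 1 3 2 3 2 3
Index 4: author = 1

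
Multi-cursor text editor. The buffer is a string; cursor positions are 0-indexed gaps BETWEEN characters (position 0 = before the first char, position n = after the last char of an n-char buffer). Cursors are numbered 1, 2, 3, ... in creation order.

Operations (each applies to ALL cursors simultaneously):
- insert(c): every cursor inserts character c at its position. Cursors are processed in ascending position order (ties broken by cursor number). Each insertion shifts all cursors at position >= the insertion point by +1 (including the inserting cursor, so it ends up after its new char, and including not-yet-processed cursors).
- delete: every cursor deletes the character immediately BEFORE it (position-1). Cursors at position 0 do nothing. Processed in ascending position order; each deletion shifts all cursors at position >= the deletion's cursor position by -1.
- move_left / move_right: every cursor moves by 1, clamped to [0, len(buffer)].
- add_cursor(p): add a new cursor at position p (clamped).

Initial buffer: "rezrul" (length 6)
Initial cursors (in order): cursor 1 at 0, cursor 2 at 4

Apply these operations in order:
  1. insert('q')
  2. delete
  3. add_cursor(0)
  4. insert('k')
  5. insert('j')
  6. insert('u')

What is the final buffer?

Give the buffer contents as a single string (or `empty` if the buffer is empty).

Answer: kkjjuurezrkjuul

Derivation:
After op 1 (insert('q')): buffer="qrezrqul" (len 8), cursors c1@1 c2@6, authorship 1....2..
After op 2 (delete): buffer="rezrul" (len 6), cursors c1@0 c2@4, authorship ......
After op 3 (add_cursor(0)): buffer="rezrul" (len 6), cursors c1@0 c3@0 c2@4, authorship ......
After op 4 (insert('k')): buffer="kkrezrkul" (len 9), cursors c1@2 c3@2 c2@7, authorship 13....2..
After op 5 (insert('j')): buffer="kkjjrezrkjul" (len 12), cursors c1@4 c3@4 c2@10, authorship 1313....22..
After op 6 (insert('u')): buffer="kkjjuurezrkjuul" (len 15), cursors c1@6 c3@6 c2@13, authorship 131313....222..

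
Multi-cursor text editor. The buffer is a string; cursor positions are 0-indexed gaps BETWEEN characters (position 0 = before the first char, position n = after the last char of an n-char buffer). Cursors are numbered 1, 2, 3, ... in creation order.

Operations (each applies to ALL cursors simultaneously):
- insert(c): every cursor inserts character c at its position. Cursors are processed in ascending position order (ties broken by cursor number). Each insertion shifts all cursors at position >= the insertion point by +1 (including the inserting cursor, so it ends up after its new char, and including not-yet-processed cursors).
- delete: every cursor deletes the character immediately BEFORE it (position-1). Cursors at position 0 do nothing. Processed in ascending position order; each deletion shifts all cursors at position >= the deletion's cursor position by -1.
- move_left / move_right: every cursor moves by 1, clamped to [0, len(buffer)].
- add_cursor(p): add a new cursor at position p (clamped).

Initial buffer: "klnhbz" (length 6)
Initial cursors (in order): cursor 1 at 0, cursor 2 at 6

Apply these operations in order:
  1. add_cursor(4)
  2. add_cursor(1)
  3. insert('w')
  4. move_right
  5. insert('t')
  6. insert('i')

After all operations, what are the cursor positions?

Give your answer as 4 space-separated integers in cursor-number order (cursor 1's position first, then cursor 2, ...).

After op 1 (add_cursor(4)): buffer="klnhbz" (len 6), cursors c1@0 c3@4 c2@6, authorship ......
After op 2 (add_cursor(1)): buffer="klnhbz" (len 6), cursors c1@0 c4@1 c3@4 c2@6, authorship ......
After op 3 (insert('w')): buffer="wkwlnhwbzw" (len 10), cursors c1@1 c4@3 c3@7 c2@10, authorship 1.4...3..2
After op 4 (move_right): buffer="wkwlnhwbzw" (len 10), cursors c1@2 c4@4 c3@8 c2@10, authorship 1.4...3..2
After op 5 (insert('t')): buffer="wktwltnhwbtzwt" (len 14), cursors c1@3 c4@6 c3@11 c2@14, authorship 1.14.4..3.3.22
After op 6 (insert('i')): buffer="wktiwltinhwbtizwti" (len 18), cursors c1@4 c4@8 c3@14 c2@18, authorship 1.114.44..3.33.222

Answer: 4 18 14 8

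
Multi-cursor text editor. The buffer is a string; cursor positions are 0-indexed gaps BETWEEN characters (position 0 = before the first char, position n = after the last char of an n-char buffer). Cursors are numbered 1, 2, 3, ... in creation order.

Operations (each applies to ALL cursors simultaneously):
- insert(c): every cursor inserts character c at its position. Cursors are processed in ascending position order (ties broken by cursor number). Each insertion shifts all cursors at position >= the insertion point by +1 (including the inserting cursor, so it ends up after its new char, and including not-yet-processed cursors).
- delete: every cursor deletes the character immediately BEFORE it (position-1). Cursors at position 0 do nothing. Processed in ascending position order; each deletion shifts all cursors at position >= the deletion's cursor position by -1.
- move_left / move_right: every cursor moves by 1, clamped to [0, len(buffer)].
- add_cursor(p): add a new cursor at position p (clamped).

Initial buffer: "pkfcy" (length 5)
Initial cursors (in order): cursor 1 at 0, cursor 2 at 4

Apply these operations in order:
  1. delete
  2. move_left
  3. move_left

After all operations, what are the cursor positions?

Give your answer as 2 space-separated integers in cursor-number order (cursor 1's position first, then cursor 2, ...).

After op 1 (delete): buffer="pkfy" (len 4), cursors c1@0 c2@3, authorship ....
After op 2 (move_left): buffer="pkfy" (len 4), cursors c1@0 c2@2, authorship ....
After op 3 (move_left): buffer="pkfy" (len 4), cursors c1@0 c2@1, authorship ....

Answer: 0 1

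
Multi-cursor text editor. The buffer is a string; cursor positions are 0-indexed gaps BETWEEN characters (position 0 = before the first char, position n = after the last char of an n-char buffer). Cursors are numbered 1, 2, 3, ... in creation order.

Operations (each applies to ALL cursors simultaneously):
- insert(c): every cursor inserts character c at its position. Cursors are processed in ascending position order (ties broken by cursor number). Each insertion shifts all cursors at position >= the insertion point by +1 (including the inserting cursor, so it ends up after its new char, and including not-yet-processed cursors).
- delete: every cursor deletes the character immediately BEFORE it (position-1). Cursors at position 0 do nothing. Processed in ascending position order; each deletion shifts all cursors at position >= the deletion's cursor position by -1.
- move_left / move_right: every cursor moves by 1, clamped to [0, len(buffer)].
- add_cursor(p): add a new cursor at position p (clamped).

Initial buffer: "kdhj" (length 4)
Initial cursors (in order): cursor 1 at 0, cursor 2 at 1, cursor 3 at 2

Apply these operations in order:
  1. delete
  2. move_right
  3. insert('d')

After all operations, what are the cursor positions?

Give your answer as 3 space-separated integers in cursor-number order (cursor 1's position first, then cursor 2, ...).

After op 1 (delete): buffer="hj" (len 2), cursors c1@0 c2@0 c3@0, authorship ..
After op 2 (move_right): buffer="hj" (len 2), cursors c1@1 c2@1 c3@1, authorship ..
After op 3 (insert('d')): buffer="hdddj" (len 5), cursors c1@4 c2@4 c3@4, authorship .123.

Answer: 4 4 4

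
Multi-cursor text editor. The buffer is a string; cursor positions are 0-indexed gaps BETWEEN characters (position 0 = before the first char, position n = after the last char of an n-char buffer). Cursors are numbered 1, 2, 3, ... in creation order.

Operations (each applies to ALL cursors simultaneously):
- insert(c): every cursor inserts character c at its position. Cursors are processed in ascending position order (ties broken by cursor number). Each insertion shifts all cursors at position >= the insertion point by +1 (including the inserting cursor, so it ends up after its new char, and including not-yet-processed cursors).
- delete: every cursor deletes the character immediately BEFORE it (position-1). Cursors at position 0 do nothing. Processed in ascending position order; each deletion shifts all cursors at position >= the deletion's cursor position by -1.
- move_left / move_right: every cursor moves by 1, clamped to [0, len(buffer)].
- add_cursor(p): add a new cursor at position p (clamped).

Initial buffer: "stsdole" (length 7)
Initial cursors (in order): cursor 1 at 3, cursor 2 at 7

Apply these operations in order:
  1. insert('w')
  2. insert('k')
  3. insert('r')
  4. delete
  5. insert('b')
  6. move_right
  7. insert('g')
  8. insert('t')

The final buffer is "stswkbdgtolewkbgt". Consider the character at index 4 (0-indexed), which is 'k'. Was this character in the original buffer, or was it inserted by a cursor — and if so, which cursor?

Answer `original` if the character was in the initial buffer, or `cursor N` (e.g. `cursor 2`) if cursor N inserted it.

Answer: cursor 1

Derivation:
After op 1 (insert('w')): buffer="stswdolew" (len 9), cursors c1@4 c2@9, authorship ...1....2
After op 2 (insert('k')): buffer="stswkdolewk" (len 11), cursors c1@5 c2@11, authorship ...11....22
After op 3 (insert('r')): buffer="stswkrdolewkr" (len 13), cursors c1@6 c2@13, authorship ...111....222
After op 4 (delete): buffer="stswkdolewk" (len 11), cursors c1@5 c2@11, authorship ...11....22
After op 5 (insert('b')): buffer="stswkbdolewkb" (len 13), cursors c1@6 c2@13, authorship ...111....222
After op 6 (move_right): buffer="stswkbdolewkb" (len 13), cursors c1@7 c2@13, authorship ...111....222
After op 7 (insert('g')): buffer="stswkbdgolewkbg" (len 15), cursors c1@8 c2@15, authorship ...111.1...2222
After op 8 (insert('t')): buffer="stswkbdgtolewkbgt" (len 17), cursors c1@9 c2@17, authorship ...111.11...22222
Authorship (.=original, N=cursor N): . . . 1 1 1 . 1 1 . . . 2 2 2 2 2
Index 4: author = 1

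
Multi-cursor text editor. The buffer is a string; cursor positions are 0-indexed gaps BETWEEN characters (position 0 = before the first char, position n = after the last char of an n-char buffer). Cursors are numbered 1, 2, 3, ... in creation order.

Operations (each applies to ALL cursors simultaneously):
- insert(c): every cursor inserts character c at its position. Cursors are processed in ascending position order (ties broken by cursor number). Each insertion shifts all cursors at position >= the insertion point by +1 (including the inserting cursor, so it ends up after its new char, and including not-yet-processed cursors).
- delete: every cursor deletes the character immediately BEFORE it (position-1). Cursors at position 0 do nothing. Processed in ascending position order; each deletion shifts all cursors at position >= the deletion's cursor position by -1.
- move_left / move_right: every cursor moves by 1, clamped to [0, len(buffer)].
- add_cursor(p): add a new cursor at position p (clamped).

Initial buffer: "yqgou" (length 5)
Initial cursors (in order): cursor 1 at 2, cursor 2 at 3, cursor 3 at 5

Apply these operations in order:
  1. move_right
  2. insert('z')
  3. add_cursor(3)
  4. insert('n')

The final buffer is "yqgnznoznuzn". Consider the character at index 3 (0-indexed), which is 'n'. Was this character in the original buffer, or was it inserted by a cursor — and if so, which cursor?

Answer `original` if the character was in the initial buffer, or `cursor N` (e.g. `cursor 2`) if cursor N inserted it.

After op 1 (move_right): buffer="yqgou" (len 5), cursors c1@3 c2@4 c3@5, authorship .....
After op 2 (insert('z')): buffer="yqgzozuz" (len 8), cursors c1@4 c2@6 c3@8, authorship ...1.2.3
After op 3 (add_cursor(3)): buffer="yqgzozuz" (len 8), cursors c4@3 c1@4 c2@6 c3@8, authorship ...1.2.3
After op 4 (insert('n')): buffer="yqgnznoznuzn" (len 12), cursors c4@4 c1@6 c2@9 c3@12, authorship ...411.22.33
Authorship (.=original, N=cursor N): . . . 4 1 1 . 2 2 . 3 3
Index 3: author = 4

Answer: cursor 4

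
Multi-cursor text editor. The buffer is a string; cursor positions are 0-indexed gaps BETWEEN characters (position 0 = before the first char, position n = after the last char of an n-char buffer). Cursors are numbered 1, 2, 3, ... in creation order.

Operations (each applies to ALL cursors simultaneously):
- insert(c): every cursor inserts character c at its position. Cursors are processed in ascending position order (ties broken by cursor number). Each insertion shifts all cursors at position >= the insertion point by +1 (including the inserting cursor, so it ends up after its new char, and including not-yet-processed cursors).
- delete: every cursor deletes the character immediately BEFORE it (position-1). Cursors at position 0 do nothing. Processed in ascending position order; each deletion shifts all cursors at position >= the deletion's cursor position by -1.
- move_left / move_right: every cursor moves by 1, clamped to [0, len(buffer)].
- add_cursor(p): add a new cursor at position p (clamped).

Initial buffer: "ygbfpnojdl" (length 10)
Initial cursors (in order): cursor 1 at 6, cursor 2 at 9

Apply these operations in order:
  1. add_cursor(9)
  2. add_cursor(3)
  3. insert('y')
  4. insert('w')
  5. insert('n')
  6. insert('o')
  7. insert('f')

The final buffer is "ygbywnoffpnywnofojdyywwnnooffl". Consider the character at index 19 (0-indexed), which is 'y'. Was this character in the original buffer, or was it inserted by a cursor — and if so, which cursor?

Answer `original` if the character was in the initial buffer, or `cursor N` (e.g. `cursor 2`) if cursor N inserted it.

After op 1 (add_cursor(9)): buffer="ygbfpnojdl" (len 10), cursors c1@6 c2@9 c3@9, authorship ..........
After op 2 (add_cursor(3)): buffer="ygbfpnojdl" (len 10), cursors c4@3 c1@6 c2@9 c3@9, authorship ..........
After op 3 (insert('y')): buffer="ygbyfpnyojdyyl" (len 14), cursors c4@4 c1@8 c2@13 c3@13, authorship ...4...1...23.
After op 4 (insert('w')): buffer="ygbywfpnywojdyywwl" (len 18), cursors c4@5 c1@10 c2@17 c3@17, authorship ...44...11...2323.
After op 5 (insert('n')): buffer="ygbywnfpnywnojdyywwnnl" (len 22), cursors c4@6 c1@12 c2@21 c3@21, authorship ...444...111...232323.
After op 6 (insert('o')): buffer="ygbywnofpnywnoojdyywwnnool" (len 26), cursors c4@7 c1@14 c2@25 c3@25, authorship ...4444...1111...23232323.
After op 7 (insert('f')): buffer="ygbywnoffpnywnofojdyywwnnooffl" (len 30), cursors c4@8 c1@16 c2@29 c3@29, authorship ...44444...11111...2323232323.
Authorship (.=original, N=cursor N): . . . 4 4 4 4 4 . . . 1 1 1 1 1 . . . 2 3 2 3 2 3 2 3 2 3 .
Index 19: author = 2

Answer: cursor 2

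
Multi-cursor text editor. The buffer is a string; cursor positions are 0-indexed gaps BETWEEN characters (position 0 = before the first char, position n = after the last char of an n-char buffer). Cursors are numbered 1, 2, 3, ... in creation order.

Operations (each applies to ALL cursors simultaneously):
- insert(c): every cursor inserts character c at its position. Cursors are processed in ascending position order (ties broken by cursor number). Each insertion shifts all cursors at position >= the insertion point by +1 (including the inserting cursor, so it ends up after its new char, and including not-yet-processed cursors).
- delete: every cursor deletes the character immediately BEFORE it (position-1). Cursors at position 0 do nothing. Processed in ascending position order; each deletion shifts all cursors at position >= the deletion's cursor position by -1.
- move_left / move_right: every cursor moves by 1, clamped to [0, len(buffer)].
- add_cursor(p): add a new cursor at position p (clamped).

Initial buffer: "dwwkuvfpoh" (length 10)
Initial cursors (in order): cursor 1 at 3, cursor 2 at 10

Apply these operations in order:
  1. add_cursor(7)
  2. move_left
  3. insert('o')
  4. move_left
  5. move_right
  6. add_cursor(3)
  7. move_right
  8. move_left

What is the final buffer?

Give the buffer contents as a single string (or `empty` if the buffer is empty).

After op 1 (add_cursor(7)): buffer="dwwkuvfpoh" (len 10), cursors c1@3 c3@7 c2@10, authorship ..........
After op 2 (move_left): buffer="dwwkuvfpoh" (len 10), cursors c1@2 c3@6 c2@9, authorship ..........
After op 3 (insert('o')): buffer="dwowkuvofpooh" (len 13), cursors c1@3 c3@8 c2@12, authorship ..1....3...2.
After op 4 (move_left): buffer="dwowkuvofpooh" (len 13), cursors c1@2 c3@7 c2@11, authorship ..1....3...2.
After op 5 (move_right): buffer="dwowkuvofpooh" (len 13), cursors c1@3 c3@8 c2@12, authorship ..1....3...2.
After op 6 (add_cursor(3)): buffer="dwowkuvofpooh" (len 13), cursors c1@3 c4@3 c3@8 c2@12, authorship ..1....3...2.
After op 7 (move_right): buffer="dwowkuvofpooh" (len 13), cursors c1@4 c4@4 c3@9 c2@13, authorship ..1....3...2.
After op 8 (move_left): buffer="dwowkuvofpooh" (len 13), cursors c1@3 c4@3 c3@8 c2@12, authorship ..1....3...2.

Answer: dwowkuvofpooh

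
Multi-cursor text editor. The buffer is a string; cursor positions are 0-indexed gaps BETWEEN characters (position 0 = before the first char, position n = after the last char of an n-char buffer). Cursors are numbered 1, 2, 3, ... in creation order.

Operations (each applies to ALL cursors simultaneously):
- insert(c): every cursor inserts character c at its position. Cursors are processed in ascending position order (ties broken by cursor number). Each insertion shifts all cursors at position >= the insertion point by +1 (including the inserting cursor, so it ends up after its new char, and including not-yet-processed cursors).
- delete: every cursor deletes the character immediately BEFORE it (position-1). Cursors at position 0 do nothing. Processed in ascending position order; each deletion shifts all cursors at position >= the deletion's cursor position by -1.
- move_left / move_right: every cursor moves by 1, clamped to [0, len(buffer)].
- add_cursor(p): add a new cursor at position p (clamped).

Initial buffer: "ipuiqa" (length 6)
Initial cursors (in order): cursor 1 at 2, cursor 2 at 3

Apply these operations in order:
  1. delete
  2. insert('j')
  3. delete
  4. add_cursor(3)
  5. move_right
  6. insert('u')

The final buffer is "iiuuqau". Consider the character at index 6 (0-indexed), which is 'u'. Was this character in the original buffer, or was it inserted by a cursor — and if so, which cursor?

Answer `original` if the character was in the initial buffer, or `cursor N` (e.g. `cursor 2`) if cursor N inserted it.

Answer: cursor 3

Derivation:
After op 1 (delete): buffer="iiqa" (len 4), cursors c1@1 c2@1, authorship ....
After op 2 (insert('j')): buffer="ijjiqa" (len 6), cursors c1@3 c2@3, authorship .12...
After op 3 (delete): buffer="iiqa" (len 4), cursors c1@1 c2@1, authorship ....
After op 4 (add_cursor(3)): buffer="iiqa" (len 4), cursors c1@1 c2@1 c3@3, authorship ....
After op 5 (move_right): buffer="iiqa" (len 4), cursors c1@2 c2@2 c3@4, authorship ....
After op 6 (insert('u')): buffer="iiuuqau" (len 7), cursors c1@4 c2@4 c3@7, authorship ..12..3
Authorship (.=original, N=cursor N): . . 1 2 . . 3
Index 6: author = 3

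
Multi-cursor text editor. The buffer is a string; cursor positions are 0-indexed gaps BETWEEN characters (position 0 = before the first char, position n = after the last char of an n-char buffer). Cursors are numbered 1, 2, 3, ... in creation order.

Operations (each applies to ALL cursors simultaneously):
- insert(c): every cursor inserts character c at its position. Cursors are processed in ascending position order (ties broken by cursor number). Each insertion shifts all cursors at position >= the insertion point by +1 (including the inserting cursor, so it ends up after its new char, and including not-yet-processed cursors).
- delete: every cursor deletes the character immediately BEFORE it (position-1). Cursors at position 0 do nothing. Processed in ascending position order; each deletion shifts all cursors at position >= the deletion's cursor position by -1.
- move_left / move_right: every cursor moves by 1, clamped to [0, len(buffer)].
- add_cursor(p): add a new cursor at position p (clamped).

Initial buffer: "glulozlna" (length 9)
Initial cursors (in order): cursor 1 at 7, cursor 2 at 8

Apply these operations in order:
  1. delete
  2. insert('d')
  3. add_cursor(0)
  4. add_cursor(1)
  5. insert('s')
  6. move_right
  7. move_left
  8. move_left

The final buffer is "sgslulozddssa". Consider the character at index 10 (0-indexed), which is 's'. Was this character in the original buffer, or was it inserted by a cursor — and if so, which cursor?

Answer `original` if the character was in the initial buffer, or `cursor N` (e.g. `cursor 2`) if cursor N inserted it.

After op 1 (delete): buffer="gluloza" (len 7), cursors c1@6 c2@6, authorship .......
After op 2 (insert('d')): buffer="glulozdda" (len 9), cursors c1@8 c2@8, authorship ......12.
After op 3 (add_cursor(0)): buffer="glulozdda" (len 9), cursors c3@0 c1@8 c2@8, authorship ......12.
After op 4 (add_cursor(1)): buffer="glulozdda" (len 9), cursors c3@0 c4@1 c1@8 c2@8, authorship ......12.
After op 5 (insert('s')): buffer="sgslulozddssa" (len 13), cursors c3@1 c4@3 c1@12 c2@12, authorship 3.4.....1212.
After op 6 (move_right): buffer="sgslulozddssa" (len 13), cursors c3@2 c4@4 c1@13 c2@13, authorship 3.4.....1212.
After op 7 (move_left): buffer="sgslulozddssa" (len 13), cursors c3@1 c4@3 c1@12 c2@12, authorship 3.4.....1212.
After op 8 (move_left): buffer="sgslulozddssa" (len 13), cursors c3@0 c4@2 c1@11 c2@11, authorship 3.4.....1212.
Authorship (.=original, N=cursor N): 3 . 4 . . . . . 1 2 1 2 .
Index 10: author = 1

Answer: cursor 1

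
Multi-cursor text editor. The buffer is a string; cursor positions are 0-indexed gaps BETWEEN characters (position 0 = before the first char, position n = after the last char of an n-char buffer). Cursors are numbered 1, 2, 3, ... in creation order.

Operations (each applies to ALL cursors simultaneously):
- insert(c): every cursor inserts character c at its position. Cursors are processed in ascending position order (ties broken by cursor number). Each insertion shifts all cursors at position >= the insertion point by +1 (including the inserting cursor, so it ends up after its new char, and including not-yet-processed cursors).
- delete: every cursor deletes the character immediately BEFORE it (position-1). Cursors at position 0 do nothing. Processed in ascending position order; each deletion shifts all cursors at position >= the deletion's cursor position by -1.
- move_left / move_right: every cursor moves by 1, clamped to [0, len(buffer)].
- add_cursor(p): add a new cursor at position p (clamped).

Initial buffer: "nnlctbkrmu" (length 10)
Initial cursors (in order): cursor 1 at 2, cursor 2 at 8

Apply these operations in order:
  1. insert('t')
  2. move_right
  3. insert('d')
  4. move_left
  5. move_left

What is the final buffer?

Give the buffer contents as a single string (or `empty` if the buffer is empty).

After op 1 (insert('t')): buffer="nntlctbkrtmu" (len 12), cursors c1@3 c2@10, authorship ..1......2..
After op 2 (move_right): buffer="nntlctbkrtmu" (len 12), cursors c1@4 c2@11, authorship ..1......2..
After op 3 (insert('d')): buffer="nntldctbkrtmdu" (len 14), cursors c1@5 c2@13, authorship ..1.1.....2.2.
After op 4 (move_left): buffer="nntldctbkrtmdu" (len 14), cursors c1@4 c2@12, authorship ..1.1.....2.2.
After op 5 (move_left): buffer="nntldctbkrtmdu" (len 14), cursors c1@3 c2@11, authorship ..1.1.....2.2.

Answer: nntldctbkrtmdu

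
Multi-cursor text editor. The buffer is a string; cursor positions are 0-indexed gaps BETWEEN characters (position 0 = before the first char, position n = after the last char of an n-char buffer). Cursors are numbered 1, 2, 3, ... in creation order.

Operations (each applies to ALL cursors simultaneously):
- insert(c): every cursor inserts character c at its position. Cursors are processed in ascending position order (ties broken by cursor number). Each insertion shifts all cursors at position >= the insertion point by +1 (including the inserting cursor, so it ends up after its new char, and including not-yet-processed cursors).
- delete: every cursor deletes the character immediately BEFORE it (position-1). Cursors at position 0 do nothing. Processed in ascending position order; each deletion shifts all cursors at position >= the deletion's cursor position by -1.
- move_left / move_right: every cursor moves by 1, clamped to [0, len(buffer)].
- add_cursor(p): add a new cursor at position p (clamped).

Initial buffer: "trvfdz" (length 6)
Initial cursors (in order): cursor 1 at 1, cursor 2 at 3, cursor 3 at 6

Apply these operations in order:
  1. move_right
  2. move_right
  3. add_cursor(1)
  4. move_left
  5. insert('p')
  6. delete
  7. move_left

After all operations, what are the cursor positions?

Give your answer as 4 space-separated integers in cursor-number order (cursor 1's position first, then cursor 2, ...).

Answer: 1 3 4 0

Derivation:
After op 1 (move_right): buffer="trvfdz" (len 6), cursors c1@2 c2@4 c3@6, authorship ......
After op 2 (move_right): buffer="trvfdz" (len 6), cursors c1@3 c2@5 c3@6, authorship ......
After op 3 (add_cursor(1)): buffer="trvfdz" (len 6), cursors c4@1 c1@3 c2@5 c3@6, authorship ......
After op 4 (move_left): buffer="trvfdz" (len 6), cursors c4@0 c1@2 c2@4 c3@5, authorship ......
After op 5 (insert('p')): buffer="ptrpvfpdpz" (len 10), cursors c4@1 c1@4 c2@7 c3@9, authorship 4..1..2.3.
After op 6 (delete): buffer="trvfdz" (len 6), cursors c4@0 c1@2 c2@4 c3@5, authorship ......
After op 7 (move_left): buffer="trvfdz" (len 6), cursors c4@0 c1@1 c2@3 c3@4, authorship ......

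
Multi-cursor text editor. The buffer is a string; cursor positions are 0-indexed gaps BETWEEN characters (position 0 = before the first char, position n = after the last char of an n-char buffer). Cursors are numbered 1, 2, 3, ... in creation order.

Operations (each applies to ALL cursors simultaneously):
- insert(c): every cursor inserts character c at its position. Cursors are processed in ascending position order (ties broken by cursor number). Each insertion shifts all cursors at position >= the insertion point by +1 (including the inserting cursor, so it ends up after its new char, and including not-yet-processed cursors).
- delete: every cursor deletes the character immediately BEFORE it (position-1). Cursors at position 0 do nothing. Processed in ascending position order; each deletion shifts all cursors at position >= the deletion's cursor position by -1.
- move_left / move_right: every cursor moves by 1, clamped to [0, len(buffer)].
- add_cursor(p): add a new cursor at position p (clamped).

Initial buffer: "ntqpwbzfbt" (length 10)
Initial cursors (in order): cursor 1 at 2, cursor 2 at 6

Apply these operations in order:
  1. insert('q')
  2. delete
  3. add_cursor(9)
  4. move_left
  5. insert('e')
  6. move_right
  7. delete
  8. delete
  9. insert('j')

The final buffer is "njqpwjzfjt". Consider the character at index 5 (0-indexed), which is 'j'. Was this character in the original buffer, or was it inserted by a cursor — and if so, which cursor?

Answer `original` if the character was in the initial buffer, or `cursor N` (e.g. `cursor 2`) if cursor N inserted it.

After op 1 (insert('q')): buffer="ntqqpwbqzfbt" (len 12), cursors c1@3 c2@8, authorship ..1....2....
After op 2 (delete): buffer="ntqpwbzfbt" (len 10), cursors c1@2 c2@6, authorship ..........
After op 3 (add_cursor(9)): buffer="ntqpwbzfbt" (len 10), cursors c1@2 c2@6 c3@9, authorship ..........
After op 4 (move_left): buffer="ntqpwbzfbt" (len 10), cursors c1@1 c2@5 c3@8, authorship ..........
After op 5 (insert('e')): buffer="netqpwebzfebt" (len 13), cursors c1@2 c2@7 c3@11, authorship .1....2...3..
After op 6 (move_right): buffer="netqpwebzfebt" (len 13), cursors c1@3 c2@8 c3@12, authorship .1....2...3..
After op 7 (delete): buffer="neqpwezfet" (len 10), cursors c1@2 c2@6 c3@9, authorship .1...2..3.
After op 8 (delete): buffer="nqpwzft" (len 7), cursors c1@1 c2@4 c3@6, authorship .......
After op 9 (insert('j')): buffer="njqpwjzfjt" (len 10), cursors c1@2 c2@6 c3@9, authorship .1...2..3.
Authorship (.=original, N=cursor N): . 1 . . . 2 . . 3 .
Index 5: author = 2

Answer: cursor 2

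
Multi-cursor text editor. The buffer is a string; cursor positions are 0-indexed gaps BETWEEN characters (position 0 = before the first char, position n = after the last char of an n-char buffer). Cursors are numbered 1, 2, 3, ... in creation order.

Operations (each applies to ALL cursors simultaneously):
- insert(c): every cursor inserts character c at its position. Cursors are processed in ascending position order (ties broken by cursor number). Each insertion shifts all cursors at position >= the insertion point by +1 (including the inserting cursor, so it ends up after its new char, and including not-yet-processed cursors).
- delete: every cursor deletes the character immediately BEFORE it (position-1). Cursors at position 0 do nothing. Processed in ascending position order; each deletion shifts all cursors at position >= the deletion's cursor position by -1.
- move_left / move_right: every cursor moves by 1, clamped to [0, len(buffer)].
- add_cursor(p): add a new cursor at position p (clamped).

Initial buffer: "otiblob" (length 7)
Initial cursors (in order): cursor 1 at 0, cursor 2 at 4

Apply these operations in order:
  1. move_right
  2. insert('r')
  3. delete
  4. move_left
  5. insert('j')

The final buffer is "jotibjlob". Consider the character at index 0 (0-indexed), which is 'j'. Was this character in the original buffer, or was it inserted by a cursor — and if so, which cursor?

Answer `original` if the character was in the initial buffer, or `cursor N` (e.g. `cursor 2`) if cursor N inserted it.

Answer: cursor 1

Derivation:
After op 1 (move_right): buffer="otiblob" (len 7), cursors c1@1 c2@5, authorship .......
After op 2 (insert('r')): buffer="ortiblrob" (len 9), cursors c1@2 c2@7, authorship .1....2..
After op 3 (delete): buffer="otiblob" (len 7), cursors c1@1 c2@5, authorship .......
After op 4 (move_left): buffer="otiblob" (len 7), cursors c1@0 c2@4, authorship .......
After op 5 (insert('j')): buffer="jotibjlob" (len 9), cursors c1@1 c2@6, authorship 1....2...
Authorship (.=original, N=cursor N): 1 . . . . 2 . . .
Index 0: author = 1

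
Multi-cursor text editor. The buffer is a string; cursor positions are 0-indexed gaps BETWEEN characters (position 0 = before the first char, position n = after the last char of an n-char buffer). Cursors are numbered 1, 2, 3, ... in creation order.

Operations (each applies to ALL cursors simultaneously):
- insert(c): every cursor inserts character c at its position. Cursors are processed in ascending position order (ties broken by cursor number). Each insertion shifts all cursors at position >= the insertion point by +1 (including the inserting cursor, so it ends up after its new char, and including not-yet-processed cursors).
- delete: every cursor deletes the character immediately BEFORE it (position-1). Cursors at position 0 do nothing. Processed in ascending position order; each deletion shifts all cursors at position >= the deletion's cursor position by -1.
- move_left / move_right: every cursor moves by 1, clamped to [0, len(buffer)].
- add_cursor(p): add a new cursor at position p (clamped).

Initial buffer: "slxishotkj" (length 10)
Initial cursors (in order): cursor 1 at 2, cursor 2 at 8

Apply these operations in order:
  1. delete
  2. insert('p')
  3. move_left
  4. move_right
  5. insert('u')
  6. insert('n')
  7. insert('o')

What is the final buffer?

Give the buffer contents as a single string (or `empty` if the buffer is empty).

Answer: spunoxishopunokj

Derivation:
After op 1 (delete): buffer="sxishokj" (len 8), cursors c1@1 c2@6, authorship ........
After op 2 (insert('p')): buffer="spxishopkj" (len 10), cursors c1@2 c2@8, authorship .1.....2..
After op 3 (move_left): buffer="spxishopkj" (len 10), cursors c1@1 c2@7, authorship .1.....2..
After op 4 (move_right): buffer="spxishopkj" (len 10), cursors c1@2 c2@8, authorship .1.....2..
After op 5 (insert('u')): buffer="spuxishopukj" (len 12), cursors c1@3 c2@10, authorship .11.....22..
After op 6 (insert('n')): buffer="spunxishopunkj" (len 14), cursors c1@4 c2@12, authorship .111.....222..
After op 7 (insert('o')): buffer="spunoxishopunokj" (len 16), cursors c1@5 c2@14, authorship .1111.....2222..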